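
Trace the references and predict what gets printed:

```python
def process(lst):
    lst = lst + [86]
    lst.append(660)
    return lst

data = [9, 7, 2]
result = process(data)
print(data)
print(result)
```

Key concept: rebinding parameter vs mutation.
Step by step:
`data = [9, 7, 2]` → data = [9, 7, 2]
`result = process(data)` → result = [9, 7, 2, 86, 660]
`print(data)` → prints [9, 7, 2]
`print(result)` → prints [9, 7, 2, 86, 660]

Answer:
[9, 7, 2]
[9, 7, 2, 86, 660]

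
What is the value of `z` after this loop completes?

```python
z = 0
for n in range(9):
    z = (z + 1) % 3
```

Increment mod 3, 9 times = 0
`z` takes the values: 0 → 1 → 2 → 0 → 1 → 2 → 0 → 1 → 2 → 0

Answer: 0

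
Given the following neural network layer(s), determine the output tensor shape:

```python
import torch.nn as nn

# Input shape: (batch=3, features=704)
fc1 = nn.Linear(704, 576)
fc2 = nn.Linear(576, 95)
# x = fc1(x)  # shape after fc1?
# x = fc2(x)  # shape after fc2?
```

Input: (3, 704) -> after fc1: (3, 576) -> Output: (3, 95)

Answer: (3, 95)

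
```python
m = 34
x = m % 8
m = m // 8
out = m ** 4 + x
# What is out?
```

Trace:
`m = 34` → m = 34
`x = m % 8` → x = 2
`m = m // 8` → m = 4
`out = m ** 4 + x` → out = 258
So out = 258

Answer: 258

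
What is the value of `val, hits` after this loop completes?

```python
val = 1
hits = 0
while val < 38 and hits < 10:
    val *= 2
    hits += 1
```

Double until >= 38 or 10 iterations
`val, hits` takes the values: (1, 0) → (2, 0) → (2, 1) → (4, 1) → (4, 2) → (8, 2) → (8, 3) → (16, 3) → (16, 4) → (32, 4) → (32, 5) → (64, 5) → (64, 6)

Answer: 64, 6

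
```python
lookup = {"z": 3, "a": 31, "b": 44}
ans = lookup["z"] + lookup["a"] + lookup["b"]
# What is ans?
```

Trace:
`lookup = {"z": 3, "a": 31, "b": 44}` → lookup = {'z': 3, 'a': 31, 'b': 44}
`ans = lookup["z"] + lookup["a"] + lookup["b"]` → ans = 78
So ans = 78

Answer: 78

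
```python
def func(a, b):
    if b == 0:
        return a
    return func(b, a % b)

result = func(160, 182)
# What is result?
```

func(160, 182) -> func(182, 160) -> func(160, 22) -> func(22, 6) -> func(6, 4) -> func(4, 2) -> func(2, 0) -> 2

Answer: 2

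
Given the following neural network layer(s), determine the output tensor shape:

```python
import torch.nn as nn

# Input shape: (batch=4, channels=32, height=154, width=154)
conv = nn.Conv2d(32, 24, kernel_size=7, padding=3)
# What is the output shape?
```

Input: (4, 32, 154, 154) -> Output: (4, 24, 154, 154)

Answer: (4, 24, 154, 154)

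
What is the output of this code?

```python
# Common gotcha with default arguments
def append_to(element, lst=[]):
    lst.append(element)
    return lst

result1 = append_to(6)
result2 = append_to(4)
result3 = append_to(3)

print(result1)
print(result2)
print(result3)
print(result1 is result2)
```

Key concept: mutable default argument gotcha.
Step by step:
`result1 = append_to(6)` → result1 = [6]
`result2 = append_to(4)` → result1 = [6, 4] (same object as result2); result2 = [6, 4] (same object as result1)
`result3 = append_to(3)` → result1 = [6, 4, 3] (same object as result2, result3); result2 = [6, 4, 3] (same object as result1, result3); result3 = [6, 4, 3] (same object as result1, result2)
`print(result1)` → prints [6, 4, 3]
`print(result2)` → prints [6, 4, 3]
`print(result3)` → prints [6, 4, 3]
`print(result1 is result2)` → prints True

Answer:
[6, 4, 3]
[6, 4, 3]
[6, 4, 3]
True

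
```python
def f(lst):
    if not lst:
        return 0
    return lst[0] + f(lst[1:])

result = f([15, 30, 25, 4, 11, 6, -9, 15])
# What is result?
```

15 + 30 + 25 + 4 + 11 + 6 + (-9) + 15 + 0 = 97

Answer: 97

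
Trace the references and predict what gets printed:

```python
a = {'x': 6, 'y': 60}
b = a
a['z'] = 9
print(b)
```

Key concept: dict aliasing.
Step by step:
`a = {'x': 6, 'y': 60}` → a = {'x': 6, 'y': 60}
`b = a` → b = {'x': 6, 'y': 60} (same object as a)
`a['z'] = 9` → a = {'x': 6, 'y': 60, 'z': 9} (same object as b); b = {'x': 6, 'y': 60, 'z': 9} (same object as a)
`print(b)` → prints {'x': 6, 'y': 60, 'z': 9}

Answer: {'x': 6, 'y': 60, 'z': 9}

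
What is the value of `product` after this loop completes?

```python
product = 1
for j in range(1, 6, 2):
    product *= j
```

Product of 1, 3, 5, ... up to 5
`product` takes the values: 1 → 3 → 15

Answer: 15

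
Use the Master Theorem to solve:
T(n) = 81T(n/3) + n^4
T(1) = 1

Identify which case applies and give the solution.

a=81, b=3, f(n)=n^4. log_3(81) = 4. Since c=4 = 4, Case 2 applies: T(n) = Θ(n^log_b(a) · log n) = O(n^4 log n).

Answer: O(n^4 log n) - Case 2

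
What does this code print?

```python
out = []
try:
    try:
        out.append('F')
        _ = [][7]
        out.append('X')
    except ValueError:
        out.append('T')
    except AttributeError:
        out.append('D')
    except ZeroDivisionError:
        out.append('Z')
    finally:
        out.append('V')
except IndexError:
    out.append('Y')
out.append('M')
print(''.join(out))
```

Execution trace: 'F' (try body) → 'V' (finally) → 'Y' (outer except IndexError) → 'M' (after the try/except). Output: FVYM

Answer: FVYM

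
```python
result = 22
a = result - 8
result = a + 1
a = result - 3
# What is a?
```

Trace:
`result = 22` → result = 22
`a = result - 8` → a = 14
`result = a + 1` → result = 15
`a = result - 3` → a = 12
So a = 12

Answer: 12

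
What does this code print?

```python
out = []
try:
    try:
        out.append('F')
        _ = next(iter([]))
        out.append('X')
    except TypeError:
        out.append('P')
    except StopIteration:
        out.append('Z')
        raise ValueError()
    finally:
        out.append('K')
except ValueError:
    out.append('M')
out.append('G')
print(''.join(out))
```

Execution trace: 'F' (inner try body) → 'Z' (inner except StopIteration) → 'K' (inner finally) → 'M' (outer except ValueError) → 'G' (after the try/except). Output: FZKMG

Answer: FZKMG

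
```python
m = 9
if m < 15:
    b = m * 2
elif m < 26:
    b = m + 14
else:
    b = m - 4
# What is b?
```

Trace:
`m = 9` → m = 9
`if m < 15: ...` → m < 15 is True → b = 18
So b = 18

Answer: 18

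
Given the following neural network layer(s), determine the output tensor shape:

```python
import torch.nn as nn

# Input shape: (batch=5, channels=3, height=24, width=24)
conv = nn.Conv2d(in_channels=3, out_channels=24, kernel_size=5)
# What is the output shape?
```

Input: (5, 3, 24, 24) -> Output: (5, 24, 20, 20)

Answer: (5, 24, 20, 20)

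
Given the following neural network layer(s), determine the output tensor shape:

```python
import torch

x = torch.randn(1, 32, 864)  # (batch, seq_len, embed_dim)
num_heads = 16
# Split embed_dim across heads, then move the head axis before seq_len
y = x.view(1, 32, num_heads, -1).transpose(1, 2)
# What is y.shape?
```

Input: (1, 32, 864) -> head_dim = 864 // 16 = 54; after view: (1, 32, 16, 54) -> after transpose(1, 2): (1, 16, 32, 54) -> Output: (1, 16, 32, 54)

Answer: (1, 16, 32, 54)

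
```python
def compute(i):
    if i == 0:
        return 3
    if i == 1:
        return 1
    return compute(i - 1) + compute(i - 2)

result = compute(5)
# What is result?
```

Build up from base cases: compute(0)=3, compute(1)=1, compute(2)=4, compute(3)=5, compute(4)=9, compute(5)=14

Answer: 14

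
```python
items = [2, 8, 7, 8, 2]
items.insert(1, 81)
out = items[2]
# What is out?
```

Trace:
`items = [2, 8, 7, 8, 2]` → items = [2, 8, 7, 8, 2]
`items.insert(1, 81)` → items = [2, 81, 8, 7, 8, 2]
`out = items[2]` → out = 8
So out = 8

Answer: 8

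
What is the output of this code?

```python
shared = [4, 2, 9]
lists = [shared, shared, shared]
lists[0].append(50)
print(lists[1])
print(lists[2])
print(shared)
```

Key concept: list of same reference.
Step by step:
`shared = [4, 2, 9]` → shared = [4, 2, 9]
`lists = [shared, shared, shared]` → lists = [[4, 2, 9], [4, 2, 9], [4, 2, 9]]
`lists[0].append(50)` → shared = [4, 2, 9, 50]; lists = [[4, 2, 9, 50], [4, 2, 9, 50], [4, 2, 9, 50]]
`print(lists[1])` → prints [4, 2, 9, 50]
`print(lists[2])` → prints [4, 2, 9, 50]
`print(shared)` → prints [4, 2, 9, 50]

Answer:
[4, 2, 9, 50]
[4, 2, 9, 50]
[4, 2, 9, 50]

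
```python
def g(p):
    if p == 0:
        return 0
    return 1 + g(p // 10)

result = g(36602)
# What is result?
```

Count of digits of 36602: 5

Answer: 5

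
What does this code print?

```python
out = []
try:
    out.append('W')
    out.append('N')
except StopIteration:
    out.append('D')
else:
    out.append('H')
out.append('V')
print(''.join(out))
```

Execution trace: 'W' (try body) → 'N' (try body, no exception) → 'H' (else) → 'V' (after the try/except). Output: WNHV

Answer: WNHV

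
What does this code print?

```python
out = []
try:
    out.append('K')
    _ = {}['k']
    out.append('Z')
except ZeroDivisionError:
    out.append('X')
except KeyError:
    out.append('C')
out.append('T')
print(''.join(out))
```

Execution trace: 'K' (try body) → 'C' (except KeyError) → 'T' (after the try/except). Output: KCT

Answer: KCT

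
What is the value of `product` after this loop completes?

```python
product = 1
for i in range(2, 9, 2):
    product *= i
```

Product of even numbers 2 to 8
`product` takes the values: 1 → 2 → 8 → 48 → 384

Answer: 384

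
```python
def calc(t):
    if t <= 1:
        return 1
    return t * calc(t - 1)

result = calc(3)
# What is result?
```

calc(3) = 3 * 2 * 1 = 6

Answer: 6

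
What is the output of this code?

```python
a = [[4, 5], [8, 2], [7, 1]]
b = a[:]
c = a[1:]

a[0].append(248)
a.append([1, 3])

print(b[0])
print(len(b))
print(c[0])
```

Key concept: slice with nested mutation.
Step by step:
`a = [[4, 5], [8, 2], [7, 1]]` → a = [[4, 5], [8, 2], [7, 1]]
`b = a[:]` → b = [[4, 5], [8, 2], [7, 1]]
`c = a[1:]` → c = [[8, 2], [7, 1]]
`a[0].append(248)` → a = [[4, 5, 248], [8, 2], [7, 1]]; b = [[4, 5, 248], [8, 2], [7, 1]]
`a.append([1, 3])` → a = [[4, 5, 248], [8, 2], [7, 1], [1, 3]]
`print(b[0])` → prints [4, 5, 248]
`print(len(b))` → prints 3
`print(c[0])` → prints [8, 2]

Answer:
[4, 5, 248]
3
[8, 2]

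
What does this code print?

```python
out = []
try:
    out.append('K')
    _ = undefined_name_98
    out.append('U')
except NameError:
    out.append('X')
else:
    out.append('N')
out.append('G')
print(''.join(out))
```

Execution trace: 'K' (try body) → 'X' (except NameError) → 'G' (after the try/except). Output: KXG

Answer: KXG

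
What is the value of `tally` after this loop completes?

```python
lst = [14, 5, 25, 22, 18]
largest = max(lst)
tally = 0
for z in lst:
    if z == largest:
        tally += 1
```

Count of max value 25 in [14, 5, 25, 22, 18]
`tally` takes the values: 0 → 1

Answer: 1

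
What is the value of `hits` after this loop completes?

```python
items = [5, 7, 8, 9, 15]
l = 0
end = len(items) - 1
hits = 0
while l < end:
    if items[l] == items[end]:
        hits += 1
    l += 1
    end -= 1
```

Count matching pairs from ends
`hits` takes the values: 0

Answer: 0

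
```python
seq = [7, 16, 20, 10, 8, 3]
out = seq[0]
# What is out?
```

Trace:
`seq = [7, 16, 20, 10, 8, 3]` → seq = [7, 16, 20, 10, 8, 3]
`out = seq[0]` → out = 7
So out = 7

Answer: 7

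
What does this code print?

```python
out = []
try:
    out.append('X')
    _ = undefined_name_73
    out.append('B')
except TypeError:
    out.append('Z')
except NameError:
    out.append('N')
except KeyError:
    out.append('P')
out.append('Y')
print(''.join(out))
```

Execution trace: 'X' (try body) → 'N' (except NameError) → 'Y' (after the try/except). Output: XNY

Answer: XNY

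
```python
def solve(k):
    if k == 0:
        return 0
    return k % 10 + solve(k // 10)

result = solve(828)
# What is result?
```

Sum of digits of 828: 8 + 2 + 8 = 18

Answer: 18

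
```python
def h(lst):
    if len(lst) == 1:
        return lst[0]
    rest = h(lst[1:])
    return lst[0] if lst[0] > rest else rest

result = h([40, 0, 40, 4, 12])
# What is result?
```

Recursive max over [40, 0, 40, 4, 12] = 40

Answer: 40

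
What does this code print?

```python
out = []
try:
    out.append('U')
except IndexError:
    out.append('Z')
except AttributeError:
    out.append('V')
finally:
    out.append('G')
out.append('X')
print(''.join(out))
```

Execution trace: 'U' (try body, no exception) → 'G' (finally) → 'X' (after the try/except). Output: UGX

Answer: UGX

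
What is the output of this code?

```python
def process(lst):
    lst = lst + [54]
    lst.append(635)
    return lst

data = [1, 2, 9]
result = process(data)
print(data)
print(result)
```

Key concept: rebinding parameter vs mutation.
Step by step:
`data = [1, 2, 9]` → data = [1, 2, 9]
`result = process(data)` → result = [1, 2, 9, 54, 635]
`print(data)` → prints [1, 2, 9]
`print(result)` → prints [1, 2, 9, 54, 635]

Answer:
[1, 2, 9]
[1, 2, 9, 54, 635]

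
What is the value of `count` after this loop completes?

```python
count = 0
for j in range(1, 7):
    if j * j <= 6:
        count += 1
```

Count numbers where j² ≤ 6
`count` takes the values: 0 → 1 → 2

Answer: 2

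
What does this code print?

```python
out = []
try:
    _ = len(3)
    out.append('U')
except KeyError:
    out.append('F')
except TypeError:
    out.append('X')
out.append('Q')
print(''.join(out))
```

Execution trace: 'X' (except TypeError) → 'Q' (after the try/except). Output: XQ

Answer: XQ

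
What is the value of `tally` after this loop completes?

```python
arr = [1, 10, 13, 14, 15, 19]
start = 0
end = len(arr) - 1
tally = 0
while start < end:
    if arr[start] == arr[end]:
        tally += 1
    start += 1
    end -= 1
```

Count matching pairs from ends
`tally` takes the values: 0

Answer: 0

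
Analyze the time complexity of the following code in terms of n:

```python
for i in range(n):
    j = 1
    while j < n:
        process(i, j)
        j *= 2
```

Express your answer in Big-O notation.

This is Linear outer loop, logarithmic inner loop. Time complexity: O(n log n).

Answer: O(n log n)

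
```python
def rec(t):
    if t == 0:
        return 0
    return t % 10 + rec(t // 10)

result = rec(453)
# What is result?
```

Sum of digits of 453: 3 + 5 + 4 = 12

Answer: 12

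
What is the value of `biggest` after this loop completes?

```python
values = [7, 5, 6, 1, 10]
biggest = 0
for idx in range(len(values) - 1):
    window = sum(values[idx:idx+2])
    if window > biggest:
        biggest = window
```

Max sum of 2-element window in [7, 5, 6, 1, 10]
`biggest` takes the values: 0 → 12

Answer: 12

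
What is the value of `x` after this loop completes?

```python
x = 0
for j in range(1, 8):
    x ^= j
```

XOR of 1 to 7
`x` takes the values: 0 → 1 → 3 → 0 → 4 → 1 → 7 → 0

Answer: 0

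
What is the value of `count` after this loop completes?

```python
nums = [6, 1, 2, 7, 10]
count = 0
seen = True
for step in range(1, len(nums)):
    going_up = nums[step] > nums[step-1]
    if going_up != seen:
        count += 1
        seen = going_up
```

Count direction changes in [6, 1, 2, 7, 10]
`count` takes the values: 0 → 1 → 2

Answer: 2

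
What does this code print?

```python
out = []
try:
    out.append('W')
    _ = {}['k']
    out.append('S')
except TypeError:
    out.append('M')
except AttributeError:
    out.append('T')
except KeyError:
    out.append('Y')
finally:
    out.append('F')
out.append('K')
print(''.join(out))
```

Execution trace: 'W' (try body) → 'Y' (except KeyError) → 'F' (finally) → 'K' (after the try/except). Output: WYFK

Answer: WYFK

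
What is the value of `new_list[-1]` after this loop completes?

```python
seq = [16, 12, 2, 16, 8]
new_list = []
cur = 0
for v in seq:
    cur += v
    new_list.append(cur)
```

Cumulative sum ends at 54
`new_list` takes the values: [] → [16] → [16, 28] → [16, 28, 30] → [16, 28, 30, 46] → [16, 28, 30, 46, 54]
So `new_list[-1]` = 54

Answer: 54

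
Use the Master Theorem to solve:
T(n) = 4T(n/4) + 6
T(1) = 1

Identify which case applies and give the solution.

a=4, b=4, f(n)=6. log_4(4) = 1. Since c=0 < 1, Case 1 applies: T(n) = Θ(n^log_b(a)) = O(n).

Answer: O(n) - Case 1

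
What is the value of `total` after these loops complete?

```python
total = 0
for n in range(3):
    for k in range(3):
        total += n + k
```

Sum of all n+k for n,k in 3x3
`total` takes the values: 0 → 1 → 3 → 4 → 6 → 9 → 11 → 14 → 18

Answer: 18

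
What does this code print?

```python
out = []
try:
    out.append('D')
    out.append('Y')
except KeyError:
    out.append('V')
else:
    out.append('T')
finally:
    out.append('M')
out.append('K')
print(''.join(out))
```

Execution trace: 'D' (try body) → 'Y' (try body, no exception) → 'T' (else) → 'M' (finally) → 'K' (after the try/except). Output: DYTMK

Answer: DYTMK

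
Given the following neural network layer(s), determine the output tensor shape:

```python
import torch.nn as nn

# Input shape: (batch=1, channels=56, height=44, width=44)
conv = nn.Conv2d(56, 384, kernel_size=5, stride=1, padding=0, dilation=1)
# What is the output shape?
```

Input: (1, 56, 44, 44) -> Output: (1, 384, 40, 40)

Answer: (1, 384, 40, 40)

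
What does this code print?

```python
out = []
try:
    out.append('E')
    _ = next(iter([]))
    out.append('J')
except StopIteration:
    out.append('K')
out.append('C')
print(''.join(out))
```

Execution trace: 'E' (try body) → 'K' (except StopIteration) → 'C' (after the try/except). Output: EKC

Answer: EKC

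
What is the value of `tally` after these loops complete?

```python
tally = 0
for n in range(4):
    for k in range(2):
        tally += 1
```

4 * 2 = 8
`tally` takes the values: 0 → 1 → 2 → 3 → 4 → 5 → 6 → 7 → 8

Answer: 8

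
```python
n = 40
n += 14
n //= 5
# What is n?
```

Trace:
`n = 40` → n = 40
`n += 14` → n = 54
`n //= 5` → n = 10
So n = 10

Answer: 10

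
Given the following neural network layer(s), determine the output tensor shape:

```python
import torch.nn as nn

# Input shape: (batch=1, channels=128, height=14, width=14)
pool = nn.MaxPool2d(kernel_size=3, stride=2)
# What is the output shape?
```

Input: (1, 128, 14, 14) -> Output: (1, 128, 6, 6)

Answer: (1, 128, 6, 6)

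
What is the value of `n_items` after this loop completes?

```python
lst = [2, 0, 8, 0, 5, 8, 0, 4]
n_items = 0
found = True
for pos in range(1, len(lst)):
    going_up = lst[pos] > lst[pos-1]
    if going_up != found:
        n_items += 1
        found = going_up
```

Count direction changes in [2, 0, 8, 0, 5, 8, 0, 4]
`n_items` takes the values: 0 → 1 → 2 → 3 → 4 → 5 → 6

Answer: 6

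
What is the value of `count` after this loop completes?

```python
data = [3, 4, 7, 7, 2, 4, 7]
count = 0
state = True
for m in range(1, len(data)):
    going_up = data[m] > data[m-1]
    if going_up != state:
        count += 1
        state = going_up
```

Count direction changes in [3, 4, 7, 7, 2, 4, 7]
`count` takes the values: 0 → 1 → 2

Answer: 2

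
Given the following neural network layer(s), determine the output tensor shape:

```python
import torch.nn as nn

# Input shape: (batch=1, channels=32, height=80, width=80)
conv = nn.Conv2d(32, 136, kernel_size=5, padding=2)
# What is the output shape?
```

Input: (1, 32, 80, 80) -> Output: (1, 136, 80, 80)

Answer: (1, 136, 80, 80)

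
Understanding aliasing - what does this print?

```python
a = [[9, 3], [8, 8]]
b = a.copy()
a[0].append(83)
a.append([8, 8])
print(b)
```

Key concept: shallow copy with nested lists.
Step by step:
`a = [[9, 3], [8, 8]]` → a = [[9, 3], [8, 8]]
`b = a.copy()` → b = [[9, 3], [8, 8]]
`a[0].append(83)` → a = [[9, 3, 83], [8, 8]]; b = [[9, 3, 83], [8, 8]]
`a.append([8, 8])` → a = [[9, 3, 83], [8, 8], [8, 8]]
`print(b)` → prints [[9, 3, 83], [8, 8]]

Answer: [[9, 3, 83], [8, 8]]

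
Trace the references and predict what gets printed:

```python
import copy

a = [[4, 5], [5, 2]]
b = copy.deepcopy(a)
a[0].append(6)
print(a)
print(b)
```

Key concept: deep copy is fully independent.
Step by step:
`a = [[4, 5], [5, 2]]` → a = [[4, 5], [5, 2]]
`b = copy.deepcopy(a)` → b = [[4, 5], [5, 2]]
`a[0].append(6)` → a = [[4, 5, 6], [5, 2]]
`print(a)` → prints [[4, 5, 6], [5, 2]]
`print(b)` → prints [[4, 5], [5, 2]]

Answer:
[[4, 5, 6], [5, 2]]
[[4, 5], [5, 2]]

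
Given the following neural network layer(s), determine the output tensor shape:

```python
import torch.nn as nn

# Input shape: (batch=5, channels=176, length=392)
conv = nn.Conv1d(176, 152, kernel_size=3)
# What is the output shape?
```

Input: (5, 176, 392) -> Output: (5, 152, 390)

Answer: (5, 152, 390)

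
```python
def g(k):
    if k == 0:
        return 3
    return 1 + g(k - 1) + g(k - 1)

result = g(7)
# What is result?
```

g(k) = 1 + 2·g(k-1), g(0)=3. Closed form: (3+1)·2^7 - 1 = 511.

Answer: 511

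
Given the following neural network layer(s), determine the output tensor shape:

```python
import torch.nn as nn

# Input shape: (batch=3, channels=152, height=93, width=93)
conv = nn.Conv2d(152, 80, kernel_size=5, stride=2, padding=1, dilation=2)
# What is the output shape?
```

Input: (3, 152, 93, 93) -> Output: (3, 80, 44, 44)

Answer: (3, 80, 44, 44)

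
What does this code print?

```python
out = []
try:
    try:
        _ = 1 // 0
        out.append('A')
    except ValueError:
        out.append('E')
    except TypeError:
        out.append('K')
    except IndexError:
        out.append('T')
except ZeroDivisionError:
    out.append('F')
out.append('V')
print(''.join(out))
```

Execution trace: 'F' (outer except ZeroDivisionError) → 'V' (after the try/except). Output: FV

Answer: FV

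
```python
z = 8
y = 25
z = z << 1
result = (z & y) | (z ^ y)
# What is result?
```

Trace:
`z = 8` → z = 8
`y = 25` → y = 25
`z = z << 1` → z = 16
`result = (z & y) | (z ^ y)` → result = 25
So result = 25

Answer: 25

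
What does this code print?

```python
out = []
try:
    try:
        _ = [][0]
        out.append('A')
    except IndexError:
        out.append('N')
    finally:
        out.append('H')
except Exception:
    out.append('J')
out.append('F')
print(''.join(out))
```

Execution trace: 'N' (inner except IndexError) → 'H' (inner finally) → 'F' (after the try/except). Output: NHF

Answer: NHF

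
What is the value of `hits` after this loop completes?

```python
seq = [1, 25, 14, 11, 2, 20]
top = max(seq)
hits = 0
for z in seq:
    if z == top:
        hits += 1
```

Count of max value 25 in [1, 25, 14, 11, 2, 20]
`hits` takes the values: 0 → 1

Answer: 1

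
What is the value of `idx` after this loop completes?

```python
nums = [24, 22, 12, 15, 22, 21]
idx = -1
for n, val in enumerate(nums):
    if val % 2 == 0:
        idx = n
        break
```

First even number index in [24, 22, 12, 15, 22, 21]
`idx` takes the values: -1 → 0

Answer: 0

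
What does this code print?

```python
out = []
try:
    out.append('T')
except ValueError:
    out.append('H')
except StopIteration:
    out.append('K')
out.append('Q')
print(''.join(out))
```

Execution trace: 'T' (try body, no exception) → 'Q' (after the try/except). Output: TQ

Answer: TQ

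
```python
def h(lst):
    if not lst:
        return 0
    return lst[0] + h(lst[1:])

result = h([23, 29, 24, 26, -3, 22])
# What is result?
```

23 + 29 + 24 + 26 + (-3) + 22 + 0 = 121

Answer: 121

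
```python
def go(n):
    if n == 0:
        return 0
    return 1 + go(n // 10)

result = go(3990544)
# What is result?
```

Count of digits of 3990544: 7

Answer: 7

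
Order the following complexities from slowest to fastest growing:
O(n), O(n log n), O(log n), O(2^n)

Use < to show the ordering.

Ordered by growth rate: O(log n) < O(n) < O(n log n) < O(2^n)

Answer: O(log n) < O(n) < O(n log n) < O(2^n)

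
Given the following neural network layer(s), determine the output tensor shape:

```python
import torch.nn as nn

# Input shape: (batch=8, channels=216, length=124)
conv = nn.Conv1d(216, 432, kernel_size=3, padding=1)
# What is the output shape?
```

Input: (8, 216, 124) -> Output: (8, 432, 124)

Answer: (8, 432, 124)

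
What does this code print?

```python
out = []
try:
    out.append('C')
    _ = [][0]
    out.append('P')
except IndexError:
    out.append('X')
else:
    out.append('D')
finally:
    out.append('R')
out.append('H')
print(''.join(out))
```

Execution trace: 'C' (try body) → 'X' (except IndexError) → 'R' (finally) → 'H' (after the try/except). Output: CXRH

Answer: CXRH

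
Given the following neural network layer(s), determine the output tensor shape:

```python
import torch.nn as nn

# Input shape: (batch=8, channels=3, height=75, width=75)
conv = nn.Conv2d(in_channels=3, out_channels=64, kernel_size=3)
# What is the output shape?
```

Input: (8, 3, 75, 75) -> Output: (8, 64, 73, 73)

Answer: (8, 64, 73, 73)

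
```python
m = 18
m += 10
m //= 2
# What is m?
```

Trace:
`m = 18` → m = 18
`m += 10` → m = 28
`m //= 2` → m = 14
So m = 14

Answer: 14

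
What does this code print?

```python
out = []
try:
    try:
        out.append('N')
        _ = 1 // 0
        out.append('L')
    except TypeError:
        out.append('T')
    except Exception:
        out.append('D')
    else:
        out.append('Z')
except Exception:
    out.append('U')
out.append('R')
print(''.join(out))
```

Execution trace: 'N' (inner try body) → 'D' (inner except Exception) → 'R' (after the try/except). Output: NDR

Answer: NDR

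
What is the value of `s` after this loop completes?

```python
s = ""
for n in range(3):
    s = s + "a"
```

Repeat 'a' 3 times
`s` takes the values: "" → "a" → "aa" → "aaa"

Answer: "aaa"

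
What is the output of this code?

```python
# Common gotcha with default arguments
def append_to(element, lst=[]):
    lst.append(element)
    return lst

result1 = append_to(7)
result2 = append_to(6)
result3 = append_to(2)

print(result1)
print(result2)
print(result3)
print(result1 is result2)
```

Key concept: mutable default argument gotcha.
Step by step:
`result1 = append_to(7)` → result1 = [7]
`result2 = append_to(6)` → result1 = [7, 6] (same object as result2); result2 = [7, 6] (same object as result1)
`result3 = append_to(2)` → result1 = [7, 6, 2] (same object as result2, result3); result2 = [7, 6, 2] (same object as result1, result3); result3 = [7, 6, 2] (same object as result1, result2)
`print(result1)` → prints [7, 6, 2]
`print(result2)` → prints [7, 6, 2]
`print(result3)` → prints [7, 6, 2]
`print(result1 is result2)` → prints True

Answer:
[7, 6, 2]
[7, 6, 2]
[7, 6, 2]
True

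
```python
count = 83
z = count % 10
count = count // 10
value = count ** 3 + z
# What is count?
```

Trace:
`count = 83` → count = 83
`z = count % 10` → z = 3
`count = count // 10` → count = 8
`value = count ** 3 + z` → value = 515
So count = 8

Answer: 8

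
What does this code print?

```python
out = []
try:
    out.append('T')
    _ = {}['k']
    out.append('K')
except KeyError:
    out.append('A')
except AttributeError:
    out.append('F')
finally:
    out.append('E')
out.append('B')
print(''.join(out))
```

Execution trace: 'T' (try body) → 'A' (except KeyError) → 'E' (finally) → 'B' (after the try/except). Output: TAEB

Answer: TAEB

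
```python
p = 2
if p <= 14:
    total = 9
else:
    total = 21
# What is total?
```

Trace:
`p = 2` → p = 2
`if p <= 14: ...` → p <= 14 is True → total = 9
So total = 9

Answer: 9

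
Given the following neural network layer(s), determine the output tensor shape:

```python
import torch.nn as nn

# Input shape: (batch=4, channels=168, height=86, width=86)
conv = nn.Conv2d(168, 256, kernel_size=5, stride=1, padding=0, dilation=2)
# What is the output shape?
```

Input: (4, 168, 86, 86) -> Output: (4, 256, 78, 78)

Answer: (4, 256, 78, 78)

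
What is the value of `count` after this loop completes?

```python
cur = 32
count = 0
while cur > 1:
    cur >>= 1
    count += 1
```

Count right shifts until 1
`count` takes the values: 0 → 1 → 2 → 3 → 4 → 5

Answer: 5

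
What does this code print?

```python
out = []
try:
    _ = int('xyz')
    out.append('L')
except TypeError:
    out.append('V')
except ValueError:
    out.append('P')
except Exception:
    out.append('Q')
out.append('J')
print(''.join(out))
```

Execution trace: 'P' (except ValueError) → 'J' (after the try/except). Output: PJ

Answer: PJ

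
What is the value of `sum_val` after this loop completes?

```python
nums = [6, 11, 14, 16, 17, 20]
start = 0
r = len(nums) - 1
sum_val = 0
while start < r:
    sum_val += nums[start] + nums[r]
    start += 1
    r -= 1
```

Sum of pairs from ends
`sum_val` takes the values: 0 → 26 → 54 → 84

Answer: 84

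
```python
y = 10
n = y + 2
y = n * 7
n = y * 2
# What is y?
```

Trace:
`y = 10` → y = 10
`n = y + 2` → n = 12
`y = n * 7` → y = 84
`n = y * 2` → n = 168
So y = 84

Answer: 84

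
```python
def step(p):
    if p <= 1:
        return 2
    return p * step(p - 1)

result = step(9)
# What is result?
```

step(9) = 9 * 8 * 7 * 6 * 5 * 4 * 3 * 2 * 2 = 725760

Answer: 725760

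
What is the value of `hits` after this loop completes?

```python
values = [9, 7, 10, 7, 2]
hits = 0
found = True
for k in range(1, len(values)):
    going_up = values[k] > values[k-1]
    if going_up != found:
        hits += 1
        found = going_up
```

Count direction changes in [9, 7, 10, 7, 2]
`hits` takes the values: 0 → 1 → 2 → 3

Answer: 3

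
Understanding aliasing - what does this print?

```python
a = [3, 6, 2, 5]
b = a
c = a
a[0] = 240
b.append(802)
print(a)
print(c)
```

Key concept: multiple aliases.
Step by step:
`a = [3, 6, 2, 5]` → a = [3, 6, 2, 5]
`b = a` → b = [3, 6, 2, 5] (same object as a)
`c = a` → c = [3, 6, 2, 5] (same object as a, b)
`a[0] = 240` → a = [240, 6, 2, 5] (same object as b, c); b = [240, 6, 2, 5] (same object as a, c); c = [240, 6, 2, 5] (same object as a, b)
`b.append(802)` → a = [240, 6, 2, 5, 802] (same object as b, c); b = [240, 6, 2, 5, 802] (same object as a, c); c = [240, 6, 2, 5, 802] (same object as a, b)
`print(a)` → prints [240, 6, 2, 5, 802]
`print(c)` → prints [240, 6, 2, 5, 802]

Answer:
[240, 6, 2, 5, 802]
[240, 6, 2, 5, 802]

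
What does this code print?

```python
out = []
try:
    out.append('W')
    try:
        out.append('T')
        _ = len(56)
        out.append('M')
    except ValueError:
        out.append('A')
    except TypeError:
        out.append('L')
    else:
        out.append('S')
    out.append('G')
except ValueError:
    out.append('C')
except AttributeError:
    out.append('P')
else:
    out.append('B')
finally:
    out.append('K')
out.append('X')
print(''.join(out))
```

Execution trace: 'W' (try body) → 'T' (inner try body) → 'L' (inner except TypeError) → 'G' (try body, no exception) → 'B' (else) → 'K' (finally) → 'X' (after the try/except). Output: WTLGBKX

Answer: WTLGBKX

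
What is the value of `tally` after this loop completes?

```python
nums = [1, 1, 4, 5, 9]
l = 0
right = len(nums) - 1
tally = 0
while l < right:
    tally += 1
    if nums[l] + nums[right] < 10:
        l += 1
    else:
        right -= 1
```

Steps to find pair summing to 10
`tally` takes the values: 0 → 1 → 2 → 3 → 4

Answer: 4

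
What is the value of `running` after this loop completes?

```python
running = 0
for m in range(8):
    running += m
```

Sum of 0 to 7 = 28
`running` takes the values: 0 → 1 → 3 → 6 → 10 → 15 → 21 → 28

Answer: 28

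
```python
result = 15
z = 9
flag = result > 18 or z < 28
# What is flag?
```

Trace:
`result = 15` → result = 15
`z = 9` → z = 9
`flag = result > 18 or z < 28` → flag = True
So flag = True

Answer: True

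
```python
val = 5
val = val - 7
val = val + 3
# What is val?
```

Trace:
`val = 5` → val = 5
`val = val - 7` → val = -2
`val = val + 3` → val = 1
So val = 1

Answer: 1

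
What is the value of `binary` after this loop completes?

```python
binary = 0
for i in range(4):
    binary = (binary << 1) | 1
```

Build 4 consecutive 1-bits: 0b1111
`binary` takes the values: 0 → 1 → 3 → 7 → 15

Answer: 15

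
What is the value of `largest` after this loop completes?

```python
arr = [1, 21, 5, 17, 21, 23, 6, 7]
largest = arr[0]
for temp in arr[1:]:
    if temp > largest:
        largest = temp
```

Maximum of [1, 21, 5, 17, 21, 23, 6, 7]
`largest` takes the values: 1 → 21 → 23

Answer: 23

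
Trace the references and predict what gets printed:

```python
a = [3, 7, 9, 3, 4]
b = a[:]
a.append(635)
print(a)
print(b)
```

Key concept: slice [:] creates copy.
Step by step:
`a = [3, 7, 9, 3, 4]` → a = [3, 7, 9, 3, 4]
`b = a[:]` → b = [3, 7, 9, 3, 4]
`a.append(635)` → a = [3, 7, 9, 3, 4, 635]
`print(a)` → prints [3, 7, 9, 3, 4, 635]
`print(b)` → prints [3, 7, 9, 3, 4]

Answer:
[3, 7, 9, 3, 4, 635]
[3, 7, 9, 3, 4]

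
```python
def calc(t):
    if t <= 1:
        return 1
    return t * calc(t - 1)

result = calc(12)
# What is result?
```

calc(12) = 12 * 11 * 10 * 9 * 8 * 7 * 6 * 5 * 4 * 3 * 2 * 1 = 479001600

Answer: 479001600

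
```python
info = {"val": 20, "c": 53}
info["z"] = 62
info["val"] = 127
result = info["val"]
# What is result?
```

Trace:
`info = {"val": 20, "c": 53}` → info = {'val': 20, 'c': 53}
`info["z"] = 62` → info = {'val': 20, 'c': 53, 'z': 62}
`info["val"] = 127` → info = {'val': 127, 'c': 53, 'z': 62}
`result = info["val"]` → result = 127
So result = 127

Answer: 127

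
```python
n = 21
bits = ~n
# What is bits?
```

Trace:
`n = 21` → n = 21
`bits = ~n` → bits = -22
So bits = -22

Answer: -22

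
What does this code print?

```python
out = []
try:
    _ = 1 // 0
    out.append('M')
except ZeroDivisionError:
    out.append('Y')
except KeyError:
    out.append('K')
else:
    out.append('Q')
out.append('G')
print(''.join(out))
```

Execution trace: 'Y' (except ZeroDivisionError) → 'G' (after the try/except). Output: YG

Answer: YG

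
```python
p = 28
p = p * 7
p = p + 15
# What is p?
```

Trace:
`p = 28` → p = 28
`p = p * 7` → p = 196
`p = p + 15` → p = 211
So p = 211

Answer: 211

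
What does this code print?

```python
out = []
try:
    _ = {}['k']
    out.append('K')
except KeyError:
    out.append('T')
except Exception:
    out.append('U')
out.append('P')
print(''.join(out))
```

Execution trace: 'T' (except KeyError) → 'P' (after the try/except). Output: TP

Answer: TP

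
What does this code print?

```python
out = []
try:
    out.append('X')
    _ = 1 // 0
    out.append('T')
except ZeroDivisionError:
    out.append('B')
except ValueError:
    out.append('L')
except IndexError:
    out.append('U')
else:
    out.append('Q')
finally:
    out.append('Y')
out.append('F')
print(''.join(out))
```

Execution trace: 'X' (try body) → 'B' (except ZeroDivisionError) → 'Y' (finally) → 'F' (after the try/except). Output: XBYF

Answer: XBYF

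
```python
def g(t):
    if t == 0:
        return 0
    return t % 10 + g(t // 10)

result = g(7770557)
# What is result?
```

Sum of digits of 7770557: 7 + 5 + 5 + 0 + 7 + 7 + 7 = 38

Answer: 38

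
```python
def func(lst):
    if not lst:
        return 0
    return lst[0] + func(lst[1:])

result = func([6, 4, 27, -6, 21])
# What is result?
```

6 + 4 + 27 + (-6) + 21 + 0 = 52

Answer: 52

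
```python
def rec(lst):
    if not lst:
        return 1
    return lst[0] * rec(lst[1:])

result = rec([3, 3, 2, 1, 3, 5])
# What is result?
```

Product over [3, 3, 2, 1, 3, 5] = 3 * 3 * 2 * 1 * 3 * 5 = 270

Answer: 270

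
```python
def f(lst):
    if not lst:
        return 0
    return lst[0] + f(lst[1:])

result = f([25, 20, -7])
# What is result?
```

25 + 20 + (-7) + 0 = 38

Answer: 38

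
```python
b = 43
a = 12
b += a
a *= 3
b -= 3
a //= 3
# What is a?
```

Trace:
`b = 43` → b = 43
`a = 12` → a = 12
`b += a` → b = 55
`a *= 3` → a = 36
`b -= 3` → b = 52
`a //= 3` → a = 12
So a = 12

Answer: 12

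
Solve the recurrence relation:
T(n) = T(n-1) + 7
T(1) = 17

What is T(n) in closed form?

Unrolling: T(n) = T(1) + 7·(n-1) = 17 + 7(n-1) = 7n + 10.

Answer: T(n) = 7n + 10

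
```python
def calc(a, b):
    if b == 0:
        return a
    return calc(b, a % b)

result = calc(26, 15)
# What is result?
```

calc(26, 15) -> calc(15, 11) -> calc(11, 4) -> calc(4, 3) -> calc(3, 1) -> calc(1, 0) -> 1

Answer: 1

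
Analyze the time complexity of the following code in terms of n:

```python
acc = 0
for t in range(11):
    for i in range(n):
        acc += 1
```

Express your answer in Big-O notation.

Each loop level contributes: 1 × n. Multiplying the contributions gives O(n).

Answer: O(n)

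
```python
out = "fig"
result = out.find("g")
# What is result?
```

Trace:
`out = "fig"` → out = 'fig'
`result = out.find("g")` → result = 2
So result = 2

Answer: 2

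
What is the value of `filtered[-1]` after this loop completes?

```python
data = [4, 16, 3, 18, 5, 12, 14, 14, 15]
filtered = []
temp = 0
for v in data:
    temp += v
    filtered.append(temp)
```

Cumulative sum ends at 101
`filtered` takes the values: [] → [4] → [4, 20] → [4, 20, 23] → [4, 20, 23, 41] → [4, 20, 23, 41, 46] → [4, 20, 23, 41, 46, 58] → [4, 20, 23, 41, 46, 58, 72] → [4, 20, 23, 41, 46, 58, 72, 86] → [4, 20, 23, 41, 46, 58, 72, 86, 101]
So `filtered[-1]` = 101

Answer: 101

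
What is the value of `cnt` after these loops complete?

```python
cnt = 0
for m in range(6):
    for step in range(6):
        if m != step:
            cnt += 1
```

6² - 6 (exclude diagonal)
`cnt` takes the values: 0 → 1 → 2 → 3 → 4 → 5 → 6 → 7 → 8 → 9 → 10 → 11 → 12 → 13 → 14 → 15 → 16 → 17 → 18 → 19 → 20 → 21 → 22 → 23 → 24 → 25 → 26 → 27 → 28 → 29 → 30

Answer: 30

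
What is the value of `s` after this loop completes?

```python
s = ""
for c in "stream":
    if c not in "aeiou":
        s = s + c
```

Remove vowels from 'stream'
`s` takes the values: "" → "s" → "st" → "str" → "strm"

Answer: "strm"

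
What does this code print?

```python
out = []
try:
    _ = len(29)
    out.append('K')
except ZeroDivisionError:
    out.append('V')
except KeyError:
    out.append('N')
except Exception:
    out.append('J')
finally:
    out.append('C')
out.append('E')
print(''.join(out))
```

Execution trace: 'J' (except Exception) → 'C' (finally) → 'E' (after the try/except). Output: JCE

Answer: JCE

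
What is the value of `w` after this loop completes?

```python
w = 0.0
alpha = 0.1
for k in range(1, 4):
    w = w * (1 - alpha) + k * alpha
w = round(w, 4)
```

Moving average with lr=0.1
`w` takes the values: 0.0 → 0.1 → 0.29 → 0.561

Answer: 0.561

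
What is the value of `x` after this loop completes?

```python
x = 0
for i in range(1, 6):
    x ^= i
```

XOR of 1 to 5
`x` takes the values: 0 → 1 → 3 → 0 → 4 → 1

Answer: 1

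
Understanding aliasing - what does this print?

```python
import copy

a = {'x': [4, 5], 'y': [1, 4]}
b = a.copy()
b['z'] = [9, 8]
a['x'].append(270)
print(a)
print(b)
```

Key concept: shallow copy of dict with mutable values.
Step by step:
`a = {'x': [4, 5], 'y': [1, 4]}` → a = {'x': [4, 5], 'y': [1, 4]}
`b = a.copy()` → b = {'x': [4, 5], 'y': [1, 4]}
`b['z'] = [9, 8]` → b = {'x': [4, 5], 'y': [1, 4], 'z': [9, 8]}
`a['x'].append(270)` → a = {'x': [4, 5, 270], 'y': [1, 4]}; b = {'x': [4, 5, 270], 'y': [1, 4], 'z': [9, 8]}
`print(a)` → prints {'x': [4, 5, 270], 'y': [1, 4]}
`print(b)` → prints {'x': [4, 5, 270], 'y': [1, 4], 'z': [9, 8]}

Answer:
{'x': [4, 5, 270], 'y': [1, 4]}
{'x': [4, 5, 270], 'y': [1, 4], 'z': [9, 8]}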